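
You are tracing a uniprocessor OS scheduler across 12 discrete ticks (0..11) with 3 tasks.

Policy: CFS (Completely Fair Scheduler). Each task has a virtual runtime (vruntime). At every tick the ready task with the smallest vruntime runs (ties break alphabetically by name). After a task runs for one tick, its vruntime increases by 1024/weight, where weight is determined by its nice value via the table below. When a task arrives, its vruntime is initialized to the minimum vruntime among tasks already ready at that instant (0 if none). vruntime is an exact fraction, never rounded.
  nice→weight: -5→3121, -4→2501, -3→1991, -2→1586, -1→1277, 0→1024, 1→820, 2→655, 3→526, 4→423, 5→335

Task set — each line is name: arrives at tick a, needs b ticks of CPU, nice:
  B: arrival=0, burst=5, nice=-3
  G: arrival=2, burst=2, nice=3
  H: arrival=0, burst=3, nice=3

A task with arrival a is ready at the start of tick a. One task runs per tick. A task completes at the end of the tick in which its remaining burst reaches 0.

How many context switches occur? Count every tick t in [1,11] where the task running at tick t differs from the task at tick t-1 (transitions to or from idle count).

context switches = 9

t=0: vr[B=0 H=0] → run B
t=1: vr[B=1024/1991 H=0] → run H
t=2: vr[B=1024/1991 G=1024/1991 H=512/263] → run B
t=3: vr[B=2048/1991 G=1024/1991 H=512/263] → run G
t=4: vr[B=2048/1991 G=1288704/523633 H=512/263] → run B
t=5: vr[B=3072/1991 G=1288704/523633 H=512/263] → run B
t=6: vr[B=4096/1991 G=1288704/523633 H=512/263] → run H
t=7: vr[B=4096/1991 G=1288704/523633 H=1024/263] → run B
t=8: vr[G=1288704/523633 H=1024/263] → run G
t=9: vr[H=1024/263] → run H
t=10: (idle)
t=11: (idle)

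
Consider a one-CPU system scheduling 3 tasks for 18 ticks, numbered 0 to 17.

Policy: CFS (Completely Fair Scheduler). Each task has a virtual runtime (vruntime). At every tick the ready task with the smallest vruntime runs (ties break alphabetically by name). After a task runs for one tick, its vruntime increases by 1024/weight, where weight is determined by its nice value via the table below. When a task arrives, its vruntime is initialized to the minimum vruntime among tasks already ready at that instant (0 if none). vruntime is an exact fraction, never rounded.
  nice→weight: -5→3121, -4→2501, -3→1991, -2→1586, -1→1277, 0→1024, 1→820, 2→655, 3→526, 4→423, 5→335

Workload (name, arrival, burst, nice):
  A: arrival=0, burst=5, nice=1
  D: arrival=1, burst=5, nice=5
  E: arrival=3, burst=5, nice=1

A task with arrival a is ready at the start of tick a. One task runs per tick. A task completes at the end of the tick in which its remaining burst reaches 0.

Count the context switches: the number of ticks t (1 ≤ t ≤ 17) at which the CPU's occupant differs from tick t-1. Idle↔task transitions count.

t=0: vr[A=0] → run A
t=1: vr[A=256/205 D=256/205] → run A
t=2: vr[A=512/205 D=256/205] → run D
t=3: vr[A=512/205 D=59136/13735 E=512/205] → run A
t=4: vr[A=768/205 D=59136/13735 E=512/205] → run E
t=5: vr[A=768/205 D=59136/13735 E=768/205] → run A
t=6: vr[A=1024/205 D=59136/13735 E=768/205] → run E
t=7: vr[A=1024/205 D=59136/13735 E=1024/205] → run D
t=8: vr[A=1024/205 D=20224/2747 E=1024/205] → run A
t=9: vr[D=20224/2747 E=1024/205] → run E
t=10: vr[D=20224/2747 E=256/41] → run E
t=11: vr[D=20224/2747 E=1536/205] → run D
t=12: vr[D=143104/13735 E=1536/205] → run E
t=13: vr[D=143104/13735] → run D
t=14: vr[D=185088/13735] → run D
t=15: (idle)
t=16: (idle)
t=17: (idle)

context switches = 12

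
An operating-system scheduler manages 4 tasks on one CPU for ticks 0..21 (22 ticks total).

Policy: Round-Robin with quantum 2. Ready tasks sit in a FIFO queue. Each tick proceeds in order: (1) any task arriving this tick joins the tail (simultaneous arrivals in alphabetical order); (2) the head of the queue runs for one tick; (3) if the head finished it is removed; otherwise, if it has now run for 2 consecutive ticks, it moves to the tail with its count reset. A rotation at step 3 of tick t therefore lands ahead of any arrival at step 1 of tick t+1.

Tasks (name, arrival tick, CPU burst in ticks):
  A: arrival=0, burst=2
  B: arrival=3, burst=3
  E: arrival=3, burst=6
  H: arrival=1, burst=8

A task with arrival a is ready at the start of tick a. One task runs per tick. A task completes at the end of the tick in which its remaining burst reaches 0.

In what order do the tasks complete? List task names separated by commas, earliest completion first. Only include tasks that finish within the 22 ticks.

t=0: queue=[A] q_used=0 → run A
t=1: queue=[A,H] q_used=1 → run A
t=2: queue=[H] q_used=0 → run H
t=3: queue=[H,B,E] q_used=1 → run H
t=4: queue=[B,E,H] q_used=0 → run B
t=5: queue=[B,E,H] q_used=1 → run B
t=6: queue=[E,H,B] q_used=0 → run E
t=7: queue=[E,H,B] q_used=1 → run E
t=8: queue=[H,B,E] q_used=0 → run H
t=9: queue=[H,B,E] q_used=1 → run H
t=10: queue=[B,E,H] q_used=0 → run B
t=11: queue=[E,H] q_used=0 → run E
t=12: queue=[E,H] q_used=1 → run E
t=13: queue=[H,E] q_used=0 → run H
t=14: queue=[H,E] q_used=1 → run H
t=15: queue=[E,H] q_used=0 → run E
t=16: queue=[E,H] q_used=1 → run E
t=17: queue=[H] q_used=0 → run H
t=18: queue=[H] q_used=1 → run H
t=19: (idle)
t=20: (idle)
t=21: (idle)

completion order = A, B, E, H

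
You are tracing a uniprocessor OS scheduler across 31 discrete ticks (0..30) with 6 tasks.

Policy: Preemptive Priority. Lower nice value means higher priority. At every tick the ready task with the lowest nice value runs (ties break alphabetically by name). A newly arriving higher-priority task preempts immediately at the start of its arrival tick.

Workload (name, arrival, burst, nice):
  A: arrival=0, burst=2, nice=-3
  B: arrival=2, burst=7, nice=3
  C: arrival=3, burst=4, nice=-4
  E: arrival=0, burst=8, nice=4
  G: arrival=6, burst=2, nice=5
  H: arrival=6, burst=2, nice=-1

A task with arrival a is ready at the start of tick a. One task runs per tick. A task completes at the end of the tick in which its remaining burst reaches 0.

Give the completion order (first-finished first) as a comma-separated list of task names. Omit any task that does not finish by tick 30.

completion order = A, C, H, B, E, G

t=0: ready={A,E} → run A
t=1: ready={A,E} → run A
t=2: ready={B,E} → run B
t=3: ready={B,C,E} → run C
t=4: ready={B,C,E} → run C
t=5: ready={B,C,E} → run C
t=6: ready={B,C,E,G,H} → run C
t=7: ready={B,E,G,H} → run H
t=8: ready={B,E,G,H} → run H
t=9: ready={B,E,G} → run B
t=10: ready={B,E,G} → run B
t=11: ready={B,E,G} → run B
t=12: ready={B,E,G} → run B
t=13: ready={B,E,G} → run B
t=14: ready={B,E,G} → run B
t=15: ready={E,G} → run E
t=16: ready={E,G} → run E
t=17: ready={E,G} → run E
t=18: ready={E,G} → run E
t=19: ready={E,G} → run E
t=20: ready={E,G} → run E
t=21: ready={E,G} → run E
t=22: ready={E,G} → run E
t=23: ready={G} → run G
t=24: ready={G} → run G
t=25: (idle)
t=26: (idle)
t=27: (idle)
t=28: (idle)
t=29: (idle)
t=30: (idle)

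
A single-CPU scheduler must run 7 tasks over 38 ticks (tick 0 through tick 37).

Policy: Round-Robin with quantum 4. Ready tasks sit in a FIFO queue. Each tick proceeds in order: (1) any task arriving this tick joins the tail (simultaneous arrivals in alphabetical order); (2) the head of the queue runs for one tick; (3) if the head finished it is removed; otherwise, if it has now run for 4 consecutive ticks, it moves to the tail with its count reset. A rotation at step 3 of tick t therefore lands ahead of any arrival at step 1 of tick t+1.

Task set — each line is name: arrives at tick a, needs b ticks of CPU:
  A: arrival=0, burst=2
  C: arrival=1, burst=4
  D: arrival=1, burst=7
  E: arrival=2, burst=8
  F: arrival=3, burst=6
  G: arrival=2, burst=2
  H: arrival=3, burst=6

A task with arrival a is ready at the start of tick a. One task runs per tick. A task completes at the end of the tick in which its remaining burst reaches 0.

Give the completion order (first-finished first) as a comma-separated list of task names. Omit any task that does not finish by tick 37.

t=0: queue=[A] q_used=0 → run A
t=1: queue=[A,C,D] q_used=1 → run A
t=2: queue=[C,D,E,G] q_used=0 → run C
t=3: queue=[C,D,E,G,F,H] q_used=1 → run C
t=4: queue=[C,D,E,G,F,H] q_used=2 → run C
t=5: queue=[C,D,E,G,F,H] q_used=3 → run C
t=6: queue=[D,E,G,F,H] q_used=0 → run D
t=7: queue=[D,E,G,F,H] q_used=1 → run D
t=8: queue=[D,E,G,F,H] q_used=2 → run D
t=9: queue=[D,E,G,F,H] q_used=3 → run D
t=10: queue=[E,G,F,H,D] q_used=0 → run E
t=11: queue=[E,G,F,H,D] q_used=1 → run E
t=12: queue=[E,G,F,H,D] q_used=2 → run E
t=13: queue=[E,G,F,H,D] q_used=3 → run E
t=14: queue=[G,F,H,D,E] q_used=0 → run G
t=15: queue=[G,F,H,D,E] q_used=1 → run G
t=16: queue=[F,H,D,E] q_used=0 → run F
t=17: queue=[F,H,D,E] q_used=1 → run F
t=18: queue=[F,H,D,E] q_used=2 → run F
t=19: queue=[F,H,D,E] q_used=3 → run F
t=20: queue=[H,D,E,F] q_used=0 → run H
t=21: queue=[H,D,E,F] q_used=1 → run H
t=22: queue=[H,D,E,F] q_used=2 → run H
t=23: queue=[H,D,E,F] q_used=3 → run H
t=24: queue=[D,E,F,H] q_used=0 → run D
t=25: queue=[D,E,F,H] q_used=1 → run D
t=26: queue=[D,E,F,H] q_used=2 → run D
t=27: queue=[E,F,H] q_used=0 → run E
t=28: queue=[E,F,H] q_used=1 → run E
t=29: queue=[E,F,H] q_used=2 → run E
t=30: queue=[E,F,H] q_used=3 → run E
t=31: queue=[F,H] q_used=0 → run F
t=32: queue=[F,H] q_used=1 → run F
t=33: queue=[H] q_used=0 → run H
t=34: queue=[H] q_used=1 → run H
t=35: (idle)
t=36: (idle)
t=37: (idle)

completion order = A, C, G, D, E, F, H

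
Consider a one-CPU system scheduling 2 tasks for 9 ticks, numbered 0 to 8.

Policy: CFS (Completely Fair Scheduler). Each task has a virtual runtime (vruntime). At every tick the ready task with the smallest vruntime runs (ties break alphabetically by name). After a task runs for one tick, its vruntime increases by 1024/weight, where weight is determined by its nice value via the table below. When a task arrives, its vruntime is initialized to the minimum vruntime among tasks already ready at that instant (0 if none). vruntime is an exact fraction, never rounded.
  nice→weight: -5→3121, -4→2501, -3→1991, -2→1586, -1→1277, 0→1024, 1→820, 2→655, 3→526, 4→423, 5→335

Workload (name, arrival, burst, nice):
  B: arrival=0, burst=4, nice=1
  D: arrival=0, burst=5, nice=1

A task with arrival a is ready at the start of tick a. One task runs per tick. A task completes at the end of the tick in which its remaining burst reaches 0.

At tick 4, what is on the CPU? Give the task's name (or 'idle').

t=0: vr[B=0 D=0] → run B
t=1: vr[B=256/205 D=0] → run D
t=2: vr[B=256/205 D=256/205] → run B
t=3: vr[B=512/205 D=256/205] → run D
t=4: vr[B=512/205 D=512/205] → run B
t=5: vr[B=768/205 D=512/205] → run D
t=6: vr[B=768/205 D=768/205] → run B
t=7: vr[D=768/205] → run D
t=8: vr[D=1024/205] → run D

running at tick 4 = B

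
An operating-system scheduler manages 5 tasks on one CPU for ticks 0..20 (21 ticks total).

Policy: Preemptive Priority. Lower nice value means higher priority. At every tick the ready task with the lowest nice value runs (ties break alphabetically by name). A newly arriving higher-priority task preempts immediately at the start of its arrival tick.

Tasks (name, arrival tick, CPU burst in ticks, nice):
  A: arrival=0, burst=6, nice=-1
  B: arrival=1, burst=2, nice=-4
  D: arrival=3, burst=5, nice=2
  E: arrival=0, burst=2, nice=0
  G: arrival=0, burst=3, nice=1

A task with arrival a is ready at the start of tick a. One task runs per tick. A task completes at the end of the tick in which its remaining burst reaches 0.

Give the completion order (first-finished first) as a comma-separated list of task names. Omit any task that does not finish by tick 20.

completion order = B, A, E, G, D

t=0: ready={A,E,G} → run A
t=1: ready={A,B,E,G} → run B
t=2: ready={A,B,E,G} → run B
t=3: ready={A,D,E,G} → run A
t=4: ready={A,D,E,G} → run A
t=5: ready={A,D,E,G} → run A
t=6: ready={A,D,E,G} → run A
t=7: ready={A,D,E,G} → run A
t=8: ready={D,E,G} → run E
t=9: ready={D,E,G} → run E
t=10: ready={D,G} → run G
t=11: ready={D,G} → run G
t=12: ready={D,G} → run G
t=13: ready={D} → run D
t=14: ready={D} → run D
t=15: ready={D} → run D
t=16: ready={D} → run D
t=17: ready={D} → run D
t=18: (idle)
t=19: (idle)
t=20: (idle)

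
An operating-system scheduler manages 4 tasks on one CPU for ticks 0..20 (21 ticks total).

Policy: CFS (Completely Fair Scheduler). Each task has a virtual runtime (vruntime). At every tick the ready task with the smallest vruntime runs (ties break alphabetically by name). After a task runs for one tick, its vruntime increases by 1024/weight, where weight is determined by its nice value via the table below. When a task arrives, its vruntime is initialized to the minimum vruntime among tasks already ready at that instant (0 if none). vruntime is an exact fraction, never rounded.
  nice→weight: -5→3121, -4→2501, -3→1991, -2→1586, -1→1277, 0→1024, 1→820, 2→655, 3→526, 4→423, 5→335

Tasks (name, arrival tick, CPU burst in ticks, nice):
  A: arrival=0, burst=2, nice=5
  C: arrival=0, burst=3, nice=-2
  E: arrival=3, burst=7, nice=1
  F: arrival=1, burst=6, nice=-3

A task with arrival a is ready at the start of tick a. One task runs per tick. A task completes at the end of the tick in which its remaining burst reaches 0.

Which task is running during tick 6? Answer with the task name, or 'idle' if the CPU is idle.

running at tick 6 = F

t=0: vr[A=0 C=0] → run A
t=1: vr[A=1024/335 C=0 F=0] → run C
t=2: vr[A=1024/335 C=512/793 F=0] → run F
t=3: vr[A=1024/335 C=512/793 E=1024/1991 F=1024/1991] → run E
t=4: vr[A=1024/335 C=512/793 E=719616/408155 F=1024/1991] → run F
t=5: vr[A=1024/335 C=512/793 E=719616/408155 F=2048/1991] → run C
t=6: vr[A=1024/335 C=1024/793 E=719616/408155 F=2048/1991] → run F
t=7: vr[A=1024/335 C=1024/793 E=719616/408155 F=3072/1991] → run C
t=8: vr[A=1024/335 E=719616/408155 F=3072/1991] → run F
t=9: vr[A=1024/335 E=719616/408155 F=4096/1991] → run E
t=10: vr[A=1024/335 E=1229312/408155 F=4096/1991] → run F
t=11: vr[A=1024/335 E=1229312/408155 F=5120/1991] → run F
t=12: vr[A=1024/335 E=1229312/408155] → run E
t=13: vr[A=1024/335 E=1739008/408155] → run A
t=14: vr[E=1739008/408155] → run E
t=15: vr[E=2248704/408155] → run E
t=16: vr[E=551680/81631] → run E
t=17: vr[E=3268096/408155] → run E
t=18: (idle)
t=19: (idle)
t=20: (idle)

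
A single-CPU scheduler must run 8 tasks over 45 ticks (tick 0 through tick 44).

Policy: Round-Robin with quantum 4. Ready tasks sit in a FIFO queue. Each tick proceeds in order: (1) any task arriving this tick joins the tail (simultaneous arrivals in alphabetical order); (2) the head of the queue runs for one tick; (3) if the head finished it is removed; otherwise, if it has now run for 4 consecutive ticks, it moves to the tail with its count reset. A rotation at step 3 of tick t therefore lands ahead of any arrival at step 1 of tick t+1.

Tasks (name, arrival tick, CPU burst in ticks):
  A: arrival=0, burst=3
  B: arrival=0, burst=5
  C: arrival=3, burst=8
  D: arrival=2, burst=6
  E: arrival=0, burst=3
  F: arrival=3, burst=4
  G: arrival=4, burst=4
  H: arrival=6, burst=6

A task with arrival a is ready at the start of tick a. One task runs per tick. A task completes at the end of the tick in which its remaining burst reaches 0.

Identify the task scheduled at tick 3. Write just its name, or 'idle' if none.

running at tick 3 = B

t=0: queue=[A,B,E] q_used=0 → run A
t=1: queue=[A,B,E] q_used=1 → run A
t=2: queue=[A,B,E,D] q_used=2 → run A
t=3: queue=[B,E,D,C,F] q_used=0 → run B
t=4: queue=[B,E,D,C,F,G] q_used=1 → run B
t=5: queue=[B,E,D,C,F,G] q_used=2 → run B
t=6: queue=[B,E,D,C,F,G,H] q_used=3 → run B
t=7: queue=[E,D,C,F,G,H,B] q_used=0 → run E
t=8: queue=[E,D,C,F,G,H,B] q_used=1 → run E
t=9: queue=[E,D,C,F,G,H,B] q_used=2 → run E
t=10: queue=[D,C,F,G,H,B] q_used=0 → run D
t=11: queue=[D,C,F,G,H,B] q_used=1 → run D
t=12: queue=[D,C,F,G,H,B] q_used=2 → run D
t=13: queue=[D,C,F,G,H,B] q_used=3 → run D
t=14: queue=[C,F,G,H,B,D] q_used=0 → run C
t=15: queue=[C,F,G,H,B,D] q_used=1 → run C
t=16: queue=[C,F,G,H,B,D] q_used=2 → run C
t=17: queue=[C,F,G,H,B,D] q_used=3 → run C
t=18: queue=[F,G,H,B,D,C] q_used=0 → run F
t=19: queue=[F,G,H,B,D,C] q_used=1 → run F
t=20: queue=[F,G,H,B,D,C] q_used=2 → run F
t=21: queue=[F,G,H,B,D,C] q_used=3 → run F
t=22: queue=[G,H,B,D,C] q_used=0 → run G
t=23: queue=[G,H,B,D,C] q_used=1 → run G
t=24: queue=[G,H,B,D,C] q_used=2 → run G
t=25: queue=[G,H,B,D,C] q_used=3 → run G
t=26: queue=[H,B,D,C] q_used=0 → run H
t=27: queue=[H,B,D,C] q_used=1 → run H
t=28: queue=[H,B,D,C] q_used=2 → run H
t=29: queue=[H,B,D,C] q_used=3 → run H
t=30: queue=[B,D,C,H] q_used=0 → run B
t=31: queue=[D,C,H] q_used=0 → run D
t=32: queue=[D,C,H] q_used=1 → run D
t=33: queue=[C,H] q_used=0 → run C
t=34: queue=[C,H] q_used=1 → run C
t=35: queue=[C,H] q_used=2 → run C
t=36: queue=[C,H] q_used=3 → run C
t=37: queue=[H] q_used=0 → run H
t=38: queue=[H] q_used=1 → run H
t=39: (idle)
t=40: (idle)
t=41: (idle)
t=42: (idle)
t=43: (idle)
t=44: (idle)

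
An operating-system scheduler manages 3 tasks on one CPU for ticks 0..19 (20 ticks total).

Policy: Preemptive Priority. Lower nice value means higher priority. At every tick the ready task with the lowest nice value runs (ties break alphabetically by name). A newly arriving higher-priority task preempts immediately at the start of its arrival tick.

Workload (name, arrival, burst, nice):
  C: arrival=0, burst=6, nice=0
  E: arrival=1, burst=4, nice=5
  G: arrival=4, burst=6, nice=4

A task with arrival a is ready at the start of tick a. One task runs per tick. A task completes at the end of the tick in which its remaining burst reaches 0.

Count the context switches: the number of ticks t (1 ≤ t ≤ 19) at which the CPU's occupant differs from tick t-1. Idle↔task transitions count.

context switches = 3

t=0: ready={C} → run C
t=1: ready={C,E} → run C
t=2: ready={C,E} → run C
t=3: ready={C,E} → run C
t=4: ready={C,E,G} → run C
t=5: ready={C,E,G} → run C
t=6: ready={E,G} → run G
t=7: ready={E,G} → run G
t=8: ready={E,G} → run G
t=9: ready={E,G} → run G
t=10: ready={E,G} → run G
t=11: ready={E,G} → run G
t=12: ready={E} → run E
t=13: ready={E} → run E
t=14: ready={E} → run E
t=15: ready={E} → run E
t=16: (idle)
t=17: (idle)
t=18: (idle)
t=19: (idle)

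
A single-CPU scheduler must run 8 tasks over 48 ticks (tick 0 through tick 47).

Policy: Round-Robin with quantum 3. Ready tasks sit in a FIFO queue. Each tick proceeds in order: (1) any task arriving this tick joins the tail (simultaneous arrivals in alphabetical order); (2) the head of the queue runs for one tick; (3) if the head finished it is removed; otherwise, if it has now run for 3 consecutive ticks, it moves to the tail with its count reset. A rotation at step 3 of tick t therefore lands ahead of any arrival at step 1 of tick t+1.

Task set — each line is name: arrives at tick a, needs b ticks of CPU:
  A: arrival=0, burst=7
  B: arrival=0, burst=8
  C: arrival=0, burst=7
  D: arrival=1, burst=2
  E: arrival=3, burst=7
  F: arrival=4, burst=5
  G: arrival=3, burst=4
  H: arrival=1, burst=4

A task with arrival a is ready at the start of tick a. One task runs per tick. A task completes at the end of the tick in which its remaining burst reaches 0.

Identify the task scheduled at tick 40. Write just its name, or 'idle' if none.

running at tick 40 = B

t=0: queue=[A,B,C] q_used=0 → run A
t=1: queue=[A,B,C,D,H] q_used=1 → run A
t=2: queue=[A,B,C,D,H] q_used=2 → run A
t=3: queue=[B,C,D,H,A,E,G] q_used=0 → run B
t=4: queue=[B,C,D,H,A,E,G,F] q_used=1 → run B
t=5: queue=[B,C,D,H,A,E,G,F] q_used=2 → run B
t=6: queue=[C,D,H,A,E,G,F,B] q_used=0 → run C
t=7: queue=[C,D,H,A,E,G,F,B] q_used=1 → run C
t=8: queue=[C,D,H,A,E,G,F,B] q_used=2 → run C
t=9: queue=[D,H,A,E,G,F,B,C] q_used=0 → run D
t=10: queue=[D,H,A,E,G,F,B,C] q_used=1 → run D
t=11: queue=[H,A,E,G,F,B,C] q_used=0 → run H
t=12: queue=[H,A,E,G,F,B,C] q_used=1 → run H
t=13: queue=[H,A,E,G,F,B,C] q_used=2 → run H
t=14: queue=[A,E,G,F,B,C,H] q_used=0 → run A
t=15: queue=[A,E,G,F,B,C,H] q_used=1 → run A
t=16: queue=[A,E,G,F,B,C,H] q_used=2 → run A
t=17: queue=[E,G,F,B,C,H,A] q_used=0 → run E
t=18: queue=[E,G,F,B,C,H,A] q_used=1 → run E
t=19: queue=[E,G,F,B,C,H,A] q_used=2 → run E
t=20: queue=[G,F,B,C,H,A,E] q_used=0 → run G
t=21: queue=[G,F,B,C,H,A,E] q_used=1 → run G
t=22: queue=[G,F,B,C,H,A,E] q_used=2 → run G
t=23: queue=[F,B,C,H,A,E,G] q_used=0 → run F
t=24: queue=[F,B,C,H,A,E,G] q_used=1 → run F
t=25: queue=[F,B,C,H,A,E,G] q_used=2 → run F
t=26: queue=[B,C,H,A,E,G,F] q_used=0 → run B
t=27: queue=[B,C,H,A,E,G,F] q_used=1 → run B
t=28: queue=[B,C,H,A,E,G,F] q_used=2 → run B
t=29: queue=[C,H,A,E,G,F,B] q_used=0 → run C
t=30: queue=[C,H,A,E,G,F,B] q_used=1 → run C
t=31: queue=[C,H,A,E,G,F,B] q_used=2 → run C
t=32: queue=[H,A,E,G,F,B,C] q_used=0 → run H
t=33: queue=[A,E,G,F,B,C] q_used=0 → run A
t=34: queue=[E,G,F,B,C] q_used=0 → run E
t=35: queue=[E,G,F,B,C] q_used=1 → run E
t=36: queue=[E,G,F,B,C] q_used=2 → run E
t=37: queue=[G,F,B,C,E] q_used=0 → run G
t=38: queue=[F,B,C,E] q_used=0 → run F
t=39: queue=[F,B,C,E] q_used=1 → run F
t=40: queue=[B,C,E] q_used=0 → run B
t=41: queue=[B,C,E] q_used=1 → run B
t=42: queue=[C,E] q_used=0 → run C
t=43: queue=[E] q_used=0 → run E
t=44: (idle)
t=45: (idle)
t=46: (idle)
t=47: (idle)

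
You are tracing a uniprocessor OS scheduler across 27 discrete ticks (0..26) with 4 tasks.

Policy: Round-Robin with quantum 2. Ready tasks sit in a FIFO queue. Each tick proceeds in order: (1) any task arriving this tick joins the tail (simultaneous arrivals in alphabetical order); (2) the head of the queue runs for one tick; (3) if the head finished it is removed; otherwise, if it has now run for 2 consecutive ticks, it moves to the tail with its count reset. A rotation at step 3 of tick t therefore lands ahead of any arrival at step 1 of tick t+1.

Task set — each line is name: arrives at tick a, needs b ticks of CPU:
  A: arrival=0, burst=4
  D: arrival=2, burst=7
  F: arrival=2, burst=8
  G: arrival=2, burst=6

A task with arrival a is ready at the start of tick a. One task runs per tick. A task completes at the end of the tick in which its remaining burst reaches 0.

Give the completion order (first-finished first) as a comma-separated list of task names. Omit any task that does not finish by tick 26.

t=0: queue=[A] q_used=0 → run A
t=1: queue=[A] q_used=1 → run A
t=2: queue=[A,D,F,G] q_used=0 → run A
t=3: queue=[A,D,F,G] q_used=1 → run A
t=4: queue=[D,F,G] q_used=0 → run D
t=5: queue=[D,F,G] q_used=1 → run D
t=6: queue=[F,G,D] q_used=0 → run F
t=7: queue=[F,G,D] q_used=1 → run F
t=8: queue=[G,D,F] q_used=0 → run G
t=9: queue=[G,D,F] q_used=1 → run G
t=10: queue=[D,F,G] q_used=0 → run D
t=11: queue=[D,F,G] q_used=1 → run D
t=12: queue=[F,G,D] q_used=0 → run F
t=13: queue=[F,G,D] q_used=1 → run F
t=14: queue=[G,D,F] q_used=0 → run G
t=15: queue=[G,D,F] q_used=1 → run G
t=16: queue=[D,F,G] q_used=0 → run D
t=17: queue=[D,F,G] q_used=1 → run D
t=18: queue=[F,G,D] q_used=0 → run F
t=19: queue=[F,G,D] q_used=1 → run F
t=20: queue=[G,D,F] q_used=0 → run G
t=21: queue=[G,D,F] q_used=1 → run G
t=22: queue=[D,F] q_used=0 → run D
t=23: queue=[F] q_used=0 → run F
t=24: queue=[F] q_used=1 → run F
t=25: (idle)
t=26: (idle)

completion order = A, G, D, F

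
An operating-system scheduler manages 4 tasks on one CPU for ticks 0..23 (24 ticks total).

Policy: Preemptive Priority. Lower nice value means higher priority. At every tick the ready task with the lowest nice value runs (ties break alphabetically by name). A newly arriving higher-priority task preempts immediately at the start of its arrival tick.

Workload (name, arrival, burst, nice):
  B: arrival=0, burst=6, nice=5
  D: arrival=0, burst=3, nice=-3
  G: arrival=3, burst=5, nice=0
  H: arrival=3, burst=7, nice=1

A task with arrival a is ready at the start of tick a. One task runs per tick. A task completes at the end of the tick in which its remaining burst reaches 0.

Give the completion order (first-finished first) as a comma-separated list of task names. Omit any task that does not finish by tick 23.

t=0: ready={B,D} → run D
t=1: ready={B,D} → run D
t=2: ready={B,D} → run D
t=3: ready={B,G,H} → run G
t=4: ready={B,G,H} → run G
t=5: ready={B,G,H} → run G
t=6: ready={B,G,H} → run G
t=7: ready={B,G,H} → run G
t=8: ready={B,H} → run H
t=9: ready={B,H} → run H
t=10: ready={B,H} → run H
t=11: ready={B,H} → run H
t=12: ready={B,H} → run H
t=13: ready={B,H} → run H
t=14: ready={B,H} → run H
t=15: ready={B} → run B
t=16: ready={B} → run B
t=17: ready={B} → run B
t=18: ready={B} → run B
t=19: ready={B} → run B
t=20: ready={B} → run B
t=21: (idle)
t=22: (idle)
t=23: (idle)

completion order = D, G, H, B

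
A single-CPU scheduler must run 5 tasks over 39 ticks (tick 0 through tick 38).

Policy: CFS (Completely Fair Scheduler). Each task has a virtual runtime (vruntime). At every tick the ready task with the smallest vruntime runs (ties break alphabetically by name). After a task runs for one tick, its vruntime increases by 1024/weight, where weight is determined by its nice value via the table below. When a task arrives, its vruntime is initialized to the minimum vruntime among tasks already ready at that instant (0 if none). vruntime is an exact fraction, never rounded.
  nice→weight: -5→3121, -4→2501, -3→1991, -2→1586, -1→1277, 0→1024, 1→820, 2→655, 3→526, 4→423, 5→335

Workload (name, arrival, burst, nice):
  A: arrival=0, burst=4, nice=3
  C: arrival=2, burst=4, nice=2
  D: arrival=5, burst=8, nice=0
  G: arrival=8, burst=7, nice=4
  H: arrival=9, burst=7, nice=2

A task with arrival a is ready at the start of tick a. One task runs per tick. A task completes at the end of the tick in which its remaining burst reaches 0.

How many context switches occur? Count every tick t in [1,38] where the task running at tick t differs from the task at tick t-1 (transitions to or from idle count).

context switches = 23

t=0: vr[A=0] → run A
t=1: vr[A=512/263] → run A
t=2: vr[A=1024/263 C=1024/263] → run A
t=3: vr[A=1536/263 C=1024/263] → run C
t=4: vr[A=1536/263 C=940032/172265] → run C
t=5: vr[A=1536/263 C=1209344/172265 D=1536/263] → run A
t=6: vr[C=1209344/172265 D=1536/263] → run D
t=7: vr[C=1209344/172265 D=1799/263] → run D
t=8: vr[C=1209344/172265 D=2062/263 G=1209344/172265] → run C
t=9: vr[C=1478656/172265 D=2062/263 G=1209344/172265 H=1209344/172265] → run G
t=10: vr[C=1478656/172265 D=2062/263 G=687951872/72868095 H=1209344/172265] → run H
t=11: vr[C=1478656/172265 D=2062/263 G=687951872/72868095 H=1478656/172265] → run D
t=12: vr[C=1478656/172265 D=2325/263 G=687951872/72868095 H=1478656/172265] → run C
t=13: vr[D=2325/263 G=687951872/72868095 H=1478656/172265] → run H
t=14: vr[D=2325/263 G=687951872/72868095 H=1747968/172265] → run D
t=15: vr[D=2588/263 G=687951872/72868095 H=1747968/172265] → run G
t=16: vr[D=2588/263 G=864351232/72868095 H=1747968/172265] → run D
t=17: vr[D=2851/263 G=864351232/72868095 H=1747968/172265] → run H
t=18: vr[D=2851/263 G=864351232/72868095 H=403456/34453] → run D
t=19: vr[D=3114/263 G=864351232/72868095 H=403456/34453] → run H
t=20: vr[D=3114/263 G=864351232/72868095 H=2286592/172265] → run D
t=21: vr[D=3377/263 G=864351232/72868095 H=2286592/172265] → run G
t=22: vr[D=3377/263 G=346916864/24289365 H=2286592/172265] → run D
t=23: vr[G=346916864/24289365 H=2286592/172265] → run H
t=24: vr[G=346916864/24289365 H=2555904/172265] → run G
t=25: vr[G=1217149952/72868095 H=2555904/172265] → run H
t=26: vr[G=1217149952/72868095 H=2825216/172265] → run H
t=27: vr[G=1217149952/72868095] → run G
t=28: vr[G=1393549312/72868095] → run G
t=29: vr[G=523316224/24289365] → run G
t=30: (idle)
t=31: (idle)
t=32: (idle)
t=33: (idle)
t=34: (idle)
t=35: (idle)
t=36: (idle)
t=37: (idle)
t=38: (idle)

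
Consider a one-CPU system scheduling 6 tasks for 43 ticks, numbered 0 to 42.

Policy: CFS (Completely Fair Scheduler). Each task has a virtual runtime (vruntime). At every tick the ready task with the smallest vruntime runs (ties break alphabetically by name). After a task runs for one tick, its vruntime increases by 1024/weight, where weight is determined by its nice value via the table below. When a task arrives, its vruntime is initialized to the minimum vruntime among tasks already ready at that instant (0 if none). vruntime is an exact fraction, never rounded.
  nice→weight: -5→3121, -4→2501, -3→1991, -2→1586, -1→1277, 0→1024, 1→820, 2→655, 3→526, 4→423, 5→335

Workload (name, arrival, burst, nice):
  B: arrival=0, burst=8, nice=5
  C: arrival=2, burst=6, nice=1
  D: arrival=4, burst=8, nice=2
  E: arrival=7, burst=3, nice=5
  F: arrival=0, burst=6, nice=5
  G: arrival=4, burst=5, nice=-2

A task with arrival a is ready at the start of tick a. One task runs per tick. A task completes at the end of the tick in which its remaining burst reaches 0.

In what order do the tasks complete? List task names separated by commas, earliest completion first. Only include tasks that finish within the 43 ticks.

t=0: vr[B=0 F=0] → run B
t=1: vr[B=1024/335 F=0] → run F
t=2: vr[B=1024/335 C=1024/335 F=1024/335] → run B
t=3: vr[B=2048/335 C=1024/335 F=1024/335] → run C
t=4: vr[B=2048/335 C=59136/13735 D=1024/335 F=1024/335 G=1024/335] → run D
t=5: vr[B=2048/335 C=59136/13735 D=202752/43885 F=1024/335 G=1024/335] → run F
t=6: vr[B=2048/335 C=59136/13735 D=202752/43885 F=2048/335 G=1024/335] → run G
t=7: vr[B=2048/335 C=59136/13735 D=202752/43885 E=983552/265655 F=2048/335 G=983552/265655] → run E
t=8: vr[B=2048/335 C=59136/13735 D=202752/43885 E=1795584/265655 F=2048/335 G=983552/265655] → run G
t=9: vr[B=2048/335 C=59136/13735 D=202752/43885 E=1795584/265655 F=2048/335 G=1155072/265655] → run C
t=10: vr[B=2048/335 C=76288/13735 D=202752/43885 E=1795584/265655 F=2048/335 G=1155072/265655] → run G
t=11: vr[B=2048/335 C=76288/13735 D=202752/43885 E=1795584/265655 F=2048/335 G=1326592/265655] → run D
t=12: vr[B=2048/335 C=76288/13735 D=54272/8777 E=1795584/265655 F=2048/335 G=1326592/265655] → run G
t=13: vr[B=2048/335 C=76288/13735 D=54272/8777 E=1795584/265655 F=2048/335 G=1498112/265655] → run C
t=14: vr[B=2048/335 C=18688/2747 D=54272/8777 E=1795584/265655 F=2048/335 G=1498112/265655] → run G
t=15: vr[B=2048/335 C=18688/2747 D=54272/8777 E=1795584/265655 F=2048/335] → run B
t=16: vr[B=3072/335 C=18688/2747 D=54272/8777 E=1795584/265655 F=2048/335] → run F
t=17: vr[B=3072/335 C=18688/2747 D=54272/8777 E=1795584/265655 F=3072/335] → run D
t=18: vr[B=3072/335 C=18688/2747 D=339968/43885 E=1795584/265655 F=3072/335] → run E
t=19: vr[B=3072/335 C=18688/2747 D=339968/43885 E=2607616/265655 F=3072/335] → run C
t=20: vr[B=3072/335 C=110592/13735 D=339968/43885 E=2607616/265655 F=3072/335] → run D
t=21: vr[B=3072/335 C=110592/13735 D=408576/43885 E=2607616/265655 F=3072/335] → run C
t=22: vr[B=3072/335 C=127744/13735 D=408576/43885 E=2607616/265655 F=3072/335] → run B
t=23: vr[B=4096/335 C=127744/13735 D=408576/43885 E=2607616/265655 F=3072/335] → run F
t=24: vr[B=4096/335 C=127744/13735 D=408576/43885 E=2607616/265655 F=4096/335] → run C
t=25: vr[B=4096/335 D=408576/43885 E=2607616/265655 F=4096/335] → run D
t=26: vr[B=4096/335 D=477184/43885 E=2607616/265655 F=4096/335] → run E
t=27: vr[B=4096/335 D=477184/43885 F=4096/335] → run D
t=28: vr[B=4096/335 D=545792/43885 F=4096/335] → run B
t=29: vr[B=1024/67 D=545792/43885 F=4096/335] → run F
t=30: vr[B=1024/67 D=545792/43885 F=1024/67] → run D
t=31: vr[B=1024/67 D=122880/8777 F=1024/67] → run D
t=32: vr[B=1024/67 F=1024/67] → run B
t=33: vr[B=6144/335 F=1024/67] → run F
t=34: vr[B=6144/335] → run B
t=35: vr[B=7168/335] → run B
t=36: (idle)
t=37: (idle)
t=38: (idle)
t=39: (idle)
t=40: (idle)
t=41: (idle)
t=42: (idle)

completion order = G, C, E, D, F, B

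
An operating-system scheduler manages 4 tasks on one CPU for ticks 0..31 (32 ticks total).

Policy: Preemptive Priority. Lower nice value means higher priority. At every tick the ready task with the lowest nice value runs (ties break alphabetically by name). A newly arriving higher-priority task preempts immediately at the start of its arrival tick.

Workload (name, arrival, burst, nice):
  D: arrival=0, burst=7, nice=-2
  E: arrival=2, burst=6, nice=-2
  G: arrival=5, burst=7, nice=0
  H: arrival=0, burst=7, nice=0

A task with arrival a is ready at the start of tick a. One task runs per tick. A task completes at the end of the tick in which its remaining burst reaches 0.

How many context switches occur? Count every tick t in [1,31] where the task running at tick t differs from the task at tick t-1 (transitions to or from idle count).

t=0: ready={D,H} → run D
t=1: ready={D,H} → run D
t=2: ready={D,E,H} → run D
t=3: ready={D,E,H} → run D
t=4: ready={D,E,H} → run D
t=5: ready={D,E,G,H} → run D
t=6: ready={D,E,G,H} → run D
t=7: ready={E,G,H} → run E
t=8: ready={E,G,H} → run E
t=9: ready={E,G,H} → run E
t=10: ready={E,G,H} → run E
t=11: ready={E,G,H} → run E
t=12: ready={E,G,H} → run E
t=13: ready={G,H} → run G
t=14: ready={G,H} → run G
t=15: ready={G,H} → run G
t=16: ready={G,H} → run G
t=17: ready={G,H} → run G
t=18: ready={G,H} → run G
t=19: ready={G,H} → run G
t=20: ready={H} → run H
t=21: ready={H} → run H
t=22: ready={H} → run H
t=23: ready={H} → run H
t=24: ready={H} → run H
t=25: ready={H} → run H
t=26: ready={H} → run H
t=27: (idle)
t=28: (idle)
t=29: (idle)
t=30: (idle)
t=31: (idle)

context switches = 4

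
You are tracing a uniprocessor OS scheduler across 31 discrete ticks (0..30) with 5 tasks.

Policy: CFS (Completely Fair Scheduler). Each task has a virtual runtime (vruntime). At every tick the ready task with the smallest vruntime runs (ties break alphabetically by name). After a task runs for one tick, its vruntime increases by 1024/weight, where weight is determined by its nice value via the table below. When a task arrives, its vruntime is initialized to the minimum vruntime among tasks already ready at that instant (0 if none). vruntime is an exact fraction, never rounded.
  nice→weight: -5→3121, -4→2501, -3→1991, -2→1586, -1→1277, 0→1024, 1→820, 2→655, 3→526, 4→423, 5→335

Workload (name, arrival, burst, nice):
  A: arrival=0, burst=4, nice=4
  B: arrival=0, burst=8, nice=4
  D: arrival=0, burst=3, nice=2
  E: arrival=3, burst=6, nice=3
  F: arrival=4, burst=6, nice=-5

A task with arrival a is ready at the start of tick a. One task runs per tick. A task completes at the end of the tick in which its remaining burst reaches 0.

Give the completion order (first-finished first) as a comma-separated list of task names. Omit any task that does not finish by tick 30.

completion order = D, F, A, E, B

t=0: vr[A=0 B=0 D=0] → run A
t=1: vr[A=1024/423 B=0 D=0] → run B
t=2: vr[A=1024/423 B=1024/423 D=0] → run D
t=3: vr[A=1024/423 B=1024/423 D=1024/655 E=1024/655] → run D
t=4: vr[A=1024/423 B=1024/423 D=2048/655 E=1024/655 F=1024/655] → run E
t=5: vr[A=1024/423 B=1024/423 D=2048/655 E=604672/172265 F=1024/655] → run F
t=6: vr[A=1024/423 B=1024/423 D=2048/655 E=604672/172265 F=3866624/2044255] → run F
t=7: vr[A=1024/423 B=1024/423 D=2048/655 E=604672/172265 F=4537344/2044255] → run F
t=8: vr[A=1024/423 B=1024/423 D=2048/655 E=604672/172265 F=5208064/2044255] → run A
t=9: vr[A=2048/423 B=1024/423 D=2048/655 E=604672/172265 F=5208064/2044255] → run B
t=10: vr[A=2048/423 B=2048/423 D=2048/655 E=604672/172265 F=5208064/2044255] → run F
t=11: vr[A=2048/423 B=2048/423 D=2048/655 E=604672/172265 F=5878784/2044255] → run F
t=12: vr[A=2048/423 B=2048/423 D=2048/655 E=604672/172265 F=6549504/2044255] → run D
t=13: vr[A=2048/423 B=2048/423 E=604672/172265 F=6549504/2044255] → run F
t=14: vr[A=2048/423 B=2048/423 E=604672/172265] → run E
t=15: vr[A=2048/423 B=2048/423 E=940032/172265] → run A
t=16: vr[A=1024/141 B=2048/423 E=940032/172265] → run B
t=17: vr[A=1024/141 B=1024/141 E=940032/172265] → run E
t=18: vr[A=1024/141 B=1024/141 E=1275392/172265] → run A
t=19: vr[B=1024/141 E=1275392/172265] → run B
t=20: vr[B=4096/423 E=1275392/172265] → run E
t=21: vr[B=4096/423 E=1610752/172265] → run E
t=22: vr[B=4096/423 E=1946112/172265] → run B
t=23: vr[B=5120/423 E=1946112/172265] → run E
t=24: vr[B=5120/423] → run B
t=25: vr[B=2048/141] → run B
t=26: vr[B=7168/423] → run B
t=27: (idle)
t=28: (idle)
t=29: (idle)
t=30: (idle)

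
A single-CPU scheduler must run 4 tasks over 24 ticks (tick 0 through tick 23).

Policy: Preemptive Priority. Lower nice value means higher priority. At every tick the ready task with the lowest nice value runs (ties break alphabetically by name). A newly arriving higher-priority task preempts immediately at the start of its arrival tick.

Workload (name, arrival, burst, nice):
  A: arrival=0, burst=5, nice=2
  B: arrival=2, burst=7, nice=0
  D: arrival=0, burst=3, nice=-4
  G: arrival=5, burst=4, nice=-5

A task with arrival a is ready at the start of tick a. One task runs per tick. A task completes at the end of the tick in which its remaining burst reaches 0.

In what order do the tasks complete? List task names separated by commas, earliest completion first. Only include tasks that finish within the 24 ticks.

completion order = D, G, B, A

t=0: ready={A,D} → run D
t=1: ready={A,D} → run D
t=2: ready={A,B,D} → run D
t=3: ready={A,B} → run B
t=4: ready={A,B} → run B
t=5: ready={A,B,G} → run G
t=6: ready={A,B,G} → run G
t=7: ready={A,B,G} → run G
t=8: ready={A,B,G} → run G
t=9: ready={A,B} → run B
t=10: ready={A,B} → run B
t=11: ready={A,B} → run B
t=12: ready={A,B} → run B
t=13: ready={A,B} → run B
t=14: ready={A} → run A
t=15: ready={A} → run A
t=16: ready={A} → run A
t=17: ready={A} → run A
t=18: ready={A} → run A
t=19: (idle)
t=20: (idle)
t=21: (idle)
t=22: (idle)
t=23: (idle)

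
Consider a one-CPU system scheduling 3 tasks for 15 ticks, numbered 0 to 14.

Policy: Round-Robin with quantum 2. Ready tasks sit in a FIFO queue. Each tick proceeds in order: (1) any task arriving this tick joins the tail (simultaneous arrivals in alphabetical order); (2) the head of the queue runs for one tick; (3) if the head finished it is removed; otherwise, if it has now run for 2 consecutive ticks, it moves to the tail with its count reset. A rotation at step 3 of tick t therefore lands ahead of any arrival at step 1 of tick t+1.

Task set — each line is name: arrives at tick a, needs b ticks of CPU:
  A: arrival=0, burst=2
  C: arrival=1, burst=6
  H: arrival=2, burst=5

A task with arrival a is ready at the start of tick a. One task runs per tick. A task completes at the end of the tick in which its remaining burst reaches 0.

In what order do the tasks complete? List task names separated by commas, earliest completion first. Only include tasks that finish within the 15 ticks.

completion order = A, C, H

t=0: queue=[A] q_used=0 → run A
t=1: queue=[A,C] q_used=1 → run A
t=2: queue=[C,H] q_used=0 → run C
t=3: queue=[C,H] q_used=1 → run C
t=4: queue=[H,C] q_used=0 → run H
t=5: queue=[H,C] q_used=1 → run H
t=6: queue=[C,H] q_used=0 → run C
t=7: queue=[C,H] q_used=1 → run C
t=8: queue=[H,C] q_used=0 → run H
t=9: queue=[H,C] q_used=1 → run H
t=10: queue=[C,H] q_used=0 → run C
t=11: queue=[C,H] q_used=1 → run C
t=12: queue=[H] q_used=0 → run H
t=13: (idle)
t=14: (idle)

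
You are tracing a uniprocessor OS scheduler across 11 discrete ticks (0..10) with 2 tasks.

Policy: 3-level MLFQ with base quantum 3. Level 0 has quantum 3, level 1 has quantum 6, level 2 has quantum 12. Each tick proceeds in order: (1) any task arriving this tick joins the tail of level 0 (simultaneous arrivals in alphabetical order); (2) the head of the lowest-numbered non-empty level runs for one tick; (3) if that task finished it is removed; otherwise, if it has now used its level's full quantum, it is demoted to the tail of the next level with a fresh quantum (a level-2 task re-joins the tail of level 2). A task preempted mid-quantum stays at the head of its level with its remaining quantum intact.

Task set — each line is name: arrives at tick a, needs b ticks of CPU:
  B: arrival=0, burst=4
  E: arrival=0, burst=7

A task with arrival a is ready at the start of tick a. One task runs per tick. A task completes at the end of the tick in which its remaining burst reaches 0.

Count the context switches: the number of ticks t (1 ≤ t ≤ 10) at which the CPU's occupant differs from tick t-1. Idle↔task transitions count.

context switches = 3

t=0: L0/L1/L2 = BE/-/- → run B
t=1: L0/L1/L2 = BE/-/- → run B
t=2: L0/L1/L2 = BE/-/- → run B
t=3: L0/L1/L2 = E/B/- → run E
t=4: L0/L1/L2 = E/B/- → run E
t=5: L0/L1/L2 = E/B/- → run E
t=6: L0/L1/L2 = -/BE/- → run B
t=7: L0/L1/L2 = -/E/- → run E
t=8: L0/L1/L2 = -/E/- → run E
t=9: L0/L1/L2 = -/E/- → run E
t=10: L0/L1/L2 = -/E/- → run E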